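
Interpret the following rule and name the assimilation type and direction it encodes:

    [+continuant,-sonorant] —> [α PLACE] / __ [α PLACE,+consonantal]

regressive place assimilation

The shared variable α links the value of the place features (abbreviated [PLACE]) on the target to the same value on the neighbouring segment, so place is the feature that assimilates.
Since the environment is written after the underscore, the trigger follows the target; the direction is regressive.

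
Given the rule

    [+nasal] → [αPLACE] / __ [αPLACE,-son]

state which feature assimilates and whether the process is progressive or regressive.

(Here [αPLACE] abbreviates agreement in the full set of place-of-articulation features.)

The shared variable α links the value of the place features (abbreviated [PLACE]) on the target to the same value on the neighbouring segment, so place is the feature that assimilates.
Since the environment is written after the underscore, the trigger follows the target; the direction is regressive.

regressive place assimilation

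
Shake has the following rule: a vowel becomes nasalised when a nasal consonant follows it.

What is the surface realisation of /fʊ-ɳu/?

[fʊ̃ɳu]

/ʊ/ sits next to the nasal /ɳ/ and is therefore nasalised to [ʊ̃].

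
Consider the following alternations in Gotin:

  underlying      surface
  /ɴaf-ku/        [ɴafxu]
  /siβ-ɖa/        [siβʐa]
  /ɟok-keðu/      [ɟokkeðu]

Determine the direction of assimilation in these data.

progressive

Comparing underlying and surface forms, /k/ → [x] is the alternation; the neighbouring /f/ is constant.
The change stop → fricative matches the manner of the preceding /f/, identifying this as manner assimilation.
The other alternating form patterns the same way: /ɖ/ → [ʐ] after /β/ (stop → fricative, matching a fricative) — only manner changes, and always toward the preceding segment.
Nothing changes in [ɟokkeðu]: there the adjacent consonants already agree in manner (/k/ and /k/ are both stops), so this form is consistent with the same rule.
Since the segment that changes follows the conditioning segment, the assimilation is progressive.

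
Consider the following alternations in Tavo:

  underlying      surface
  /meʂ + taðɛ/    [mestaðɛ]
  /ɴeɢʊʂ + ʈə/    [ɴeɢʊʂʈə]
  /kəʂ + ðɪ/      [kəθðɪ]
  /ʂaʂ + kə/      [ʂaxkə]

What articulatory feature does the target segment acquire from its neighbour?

Underlying /ʂ/ is realised as [s] next to /t/; /t/ itself does not change.
The change retroflex → alveolar matches the place of the following /t/, identifying this as place assimilation.
The same holds elsewhere in the data: /ʂ/ → [θ] before /ð/ (retroflex → dental, matching dental); /ʂ/ → [x] before /k/ (retroflex → velar, matching velar) — only place changes, and always toward the following segment.
Nothing changes in [ɴeɢʊʂʈə]: there the adjacent consonants already agree in place (/ʂ/ and /ʈ/ are both retroflex), so this form is consistent with the same rule.

place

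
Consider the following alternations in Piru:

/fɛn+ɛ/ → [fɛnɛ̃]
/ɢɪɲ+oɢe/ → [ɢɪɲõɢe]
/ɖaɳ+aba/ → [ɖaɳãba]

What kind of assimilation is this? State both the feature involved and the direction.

The vowel /ɛ/ surfaces as nasalised [ɛ̃] next to the preceding nasal /n/ — it has acquired the [+nasal] feature of its neighbour.
The other forms show the same pattern: /o/ → [õ] after /ɲ/; /a/ → [ã] after /ɳ/ — each time a vowel is nasalised next to a preceding nasal.
Because the conditioning nasal is to the left of the vowel that changes, the process is progressive (perseverative).

progressive nasality assimilation (vowel nasalisation)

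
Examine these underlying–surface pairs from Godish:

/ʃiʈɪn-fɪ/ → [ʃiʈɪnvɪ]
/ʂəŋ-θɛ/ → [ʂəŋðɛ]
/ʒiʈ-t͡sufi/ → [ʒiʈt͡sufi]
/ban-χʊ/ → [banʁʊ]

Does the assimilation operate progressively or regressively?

progressive

Comparing underlying and surface forms, /f/ → [v] is the alternation; the neighbouring /n/ is constant.
/f/ is voiceless while /n/ is voiced; the output [v] is voiced, matching the trigger — so the feature that spreads is voicing.
Checking the remaining alternations: /θ/ → [ð] after /ŋ/ (voiceless → voiced, matching voiced); /χ/ → [ʁ] after /n/ (voiceless → voiced, matching voiced) — only voicing changes, and always toward the preceding segment.
Nothing changes in [ʒiʈt͡sufi]: there the adjacent consonants already agree in voicing (/t͡s/ and /ʈ/ are both voiceless), so this form is consistent with the same rule.
The trigger is the preceding segment, so the direction is progressive (perseverative).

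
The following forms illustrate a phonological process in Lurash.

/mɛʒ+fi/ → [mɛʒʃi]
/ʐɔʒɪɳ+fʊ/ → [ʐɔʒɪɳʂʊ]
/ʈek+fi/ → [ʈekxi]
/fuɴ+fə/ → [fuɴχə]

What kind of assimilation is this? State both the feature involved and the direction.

The segment that alternates is /f/, which surfaces as [ʃ] when adjacent to /ʒ/.
/f/ is labiodental while /ʒ/ is postalveolar; the output [ʃ] is postalveolar, matching the trigger — so the feature that spreads is place.
Manner and voice are unchanged, so the assimilation is partial, not total.
The other alternating forms pattern the same way: /f/ → [ʂ] after /ɳ/ (labiodental → retroflex, matching retroflex); /f/ → [x] after /k/ (labiodental → velar, matching velar); /f/ → [χ] after /ɴ/ (labiodental → uvular, matching uvular) — only place changes, and always toward the preceding segment.
Since the segment that changes follows the conditioning segment, the assimilation is progressive.

progressive place assimilation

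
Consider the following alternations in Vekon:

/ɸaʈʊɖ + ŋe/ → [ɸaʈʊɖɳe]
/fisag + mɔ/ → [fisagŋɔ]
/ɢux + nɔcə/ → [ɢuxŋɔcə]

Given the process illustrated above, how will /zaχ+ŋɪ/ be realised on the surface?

The data show progressive place assimilation: /ŋ/ → [ɳ] after /ɖ/; /m/ → [ŋ] after /g/; /n/ → [ŋ] after /x/. In each pair only place changes, matching the preceding consonant, while manner and voice stay constant.
The rule targets /ŋ/ (voiced velar nasal), which sits after the trigger /χ/ (uvular).
Changing only its place to uvular gives [ɴ] — the voiced uvular nasal.

[zaχɴɪ]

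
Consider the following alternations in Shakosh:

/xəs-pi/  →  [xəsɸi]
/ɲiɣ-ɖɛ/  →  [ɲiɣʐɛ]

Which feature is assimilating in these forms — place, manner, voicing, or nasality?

manner

The segment that alternates is /p/, which surfaces as [ɸ] when adjacent to /s/.
The change stop → fricative matches the manner of the preceding /s/, identifying this as manner assimilation.
The same holds elsewhere in the data: /ɖ/ → [ʐ] after /ɣ/ (stop → fricative, matching a fricative) — only manner changes, and always toward the preceding segment.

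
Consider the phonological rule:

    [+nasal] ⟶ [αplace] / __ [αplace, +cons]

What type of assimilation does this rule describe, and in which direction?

regressive place assimilation

The rule copies the place features (abbreviated [place]) from the environment onto the target, so the assimilating feature is place.
Since the environment is written after the underscore, the trigger follows the target; the direction is regressive.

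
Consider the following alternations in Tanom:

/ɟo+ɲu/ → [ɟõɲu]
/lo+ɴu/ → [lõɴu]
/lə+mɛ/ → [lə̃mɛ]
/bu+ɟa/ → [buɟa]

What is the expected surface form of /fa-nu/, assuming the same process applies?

[fãnu]

The data show regressive nasality assimilation (vowel nasalisation): /o/ → [õ] before /ɲ/; /o/ → [õ] before /ɴ/; /ə/ → [ə̃] before /m/ — a vowel is nasalised by an immediately following nasal consonant.
No change occurs in [buɟa] because the vowel at the boundary is adjacent to an oral consonant, not a nasal (/u/ next to /ɟ/).
/a/ sits next to the nasal /n/ and is therefore nasalised to [ã].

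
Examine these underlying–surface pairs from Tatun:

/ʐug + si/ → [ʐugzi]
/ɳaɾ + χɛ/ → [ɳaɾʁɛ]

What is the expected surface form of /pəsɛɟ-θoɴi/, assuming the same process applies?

The data show progressive voicing assimilation: /s/ → [z] after /g/; /χ/ → [ʁ] after /ɾ/. In each pair only voicing changes, matching the preceding consonant, while place and manner stay constant.
The rule targets /θ/ (voiceless dental fricative), which sits after the trigger /ɟ/ (voiced).
A voiced dental fricative is [ð], so the surface segment is [ð].

[pəsɛɟðoɴi]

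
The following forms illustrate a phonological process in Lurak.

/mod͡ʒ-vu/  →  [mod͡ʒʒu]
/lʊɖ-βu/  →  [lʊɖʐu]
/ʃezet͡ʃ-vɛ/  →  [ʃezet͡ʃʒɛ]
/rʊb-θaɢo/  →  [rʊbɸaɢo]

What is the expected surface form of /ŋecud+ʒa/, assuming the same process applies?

The data show progressive place assimilation: /v/ → [ʒ] after /d͡ʒ/; /β/ → [ʐ] after /ɖ/; /v/ → [ʒ] after /t͡ʃ/; /θ/ → [ɸ] after /b/. In each pair only place changes, matching the preceding consonant, while manner and voice stay constant.
/ʒ/ is a voiced postalveolar fricative. The preceding trigger /d/ is alveolar, so /ʒ/ must become alveolar as well.
A voiced alveolar fricative is [z], so the surface segment is [z].

[ŋecudza]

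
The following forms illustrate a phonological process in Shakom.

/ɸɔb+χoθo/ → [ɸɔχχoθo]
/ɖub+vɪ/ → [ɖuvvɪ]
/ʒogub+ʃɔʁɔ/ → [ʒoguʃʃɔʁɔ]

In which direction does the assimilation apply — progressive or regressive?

The segment that alternates is /b/, which surfaces as [χ] when adjacent to /χ/.
The output [χ] is identical to the trigger /χ/ — every feature (place, manner, voicing) has been copied — so this is total assimilation.
The other forms behave the same way: /b/ → [v] before /v/; /b/ → [ʃ] before /ʃ/ — in each case the output is a copy of the following consonant.
The trigger is the following segment, so the direction is regressive (anticipatory).

regressive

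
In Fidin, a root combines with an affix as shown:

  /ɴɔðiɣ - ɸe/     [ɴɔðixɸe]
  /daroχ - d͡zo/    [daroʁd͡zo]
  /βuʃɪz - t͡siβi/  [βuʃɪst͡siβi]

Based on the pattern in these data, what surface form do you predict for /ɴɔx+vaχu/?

[ɴɔɣvaχu]

The data show regressive voicing assimilation: /ɣ/ → [x] before /ɸ/; /χ/ → [ʁ] before /d͡z/; /z/ → [s] before /t͡s/. In each pair only voicing changes, matching the following consonant, while place and manner stay constant.
/x/ is a voiceless velar fricative. The following trigger /v/ is voiced, so /x/ must become voiced as well.
The voiced velar fricative is [ɣ], so /x/ → [ɣ].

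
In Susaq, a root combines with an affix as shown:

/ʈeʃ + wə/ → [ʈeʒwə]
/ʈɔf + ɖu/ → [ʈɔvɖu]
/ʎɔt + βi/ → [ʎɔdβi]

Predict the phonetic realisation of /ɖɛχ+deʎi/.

The data show regressive voicing assimilation: /ʃ/ → [ʒ] before /w/; /f/ → [v] before /ɖ/; /t/ → [d] before /β/. In each pair only voicing changes, matching the following consonant, while place and manner stay constant.
/χ/ is a voiceless uvular fricative. The following trigger /d/ is voiced, so /χ/ must become voiced as well.
Changing only its voicing to voiced gives [ʁ] — the voiced uvular fricative.

[ɖɛʁdeʎi]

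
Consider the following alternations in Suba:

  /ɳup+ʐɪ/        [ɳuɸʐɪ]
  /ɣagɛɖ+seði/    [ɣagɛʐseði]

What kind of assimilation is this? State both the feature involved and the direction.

Comparing underlying and surface forms, /p/ → [ɸ] is the alternation; the neighbouring /ʐ/ is constant.
The change stop → fricative matches the manner of the following /ʐ/, identifying this as manner assimilation.
Place and voice are unchanged, so the assimilation is partial, not total.
The same holds elsewhere in the data: /ɖ/ → [ʐ] before /s/ (stop → fricative, matching a fricative) — only manner changes, and always toward the following segment.
Since the segment that changes precedes the conditioning segment, the assimilation is regressive.

regressive manner assimilation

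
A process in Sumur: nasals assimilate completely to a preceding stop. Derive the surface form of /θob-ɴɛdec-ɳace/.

[θobbɛdeccace]

/ɴ/ is the segment targeted by the rule; it sits immediately after /b/, so it assimilates completely and surfaces as [b].
The same rule applies at the second boundary: /ɳ/ → [c] next to /c/.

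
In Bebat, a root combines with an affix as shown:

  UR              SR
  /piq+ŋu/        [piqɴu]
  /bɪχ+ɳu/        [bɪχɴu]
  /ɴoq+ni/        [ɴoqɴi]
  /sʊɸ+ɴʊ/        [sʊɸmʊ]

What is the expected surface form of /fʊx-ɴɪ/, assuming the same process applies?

[fʊxŋɪ]

The data show progressive place assimilation: /ŋ/ → [ɴ] after /q/; /ɳ/ → [ɴ] after /χ/; /n/ → [ɴ] after /q/; /ɴ/ → [m] after /ɸ/. In each pair only place changes, matching the preceding consonant, while manner and voice stay constant.
The rule targets /ɴ/ (voiced uvular nasal), which sits after the trigger /x/ (velar).
Changing only its place to velar gives [ŋ] — the voiced velar nasal.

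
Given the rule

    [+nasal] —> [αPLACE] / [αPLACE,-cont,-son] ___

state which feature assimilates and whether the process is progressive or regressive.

The shared variable α links the value of the place features (abbreviated [PLACE]) on the target to the same value on the neighbouring segment, so place is the feature that assimilates.
Since the environment is written before the underscore, the trigger precedes the target; the direction is progressive.

progressive place assimilation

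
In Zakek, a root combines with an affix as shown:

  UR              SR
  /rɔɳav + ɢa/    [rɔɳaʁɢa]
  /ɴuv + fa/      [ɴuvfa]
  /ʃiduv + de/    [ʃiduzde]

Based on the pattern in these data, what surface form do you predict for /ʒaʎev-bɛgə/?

The data show regressive place assimilation: /v/ → [ʁ] before /ɢ/; /v/ → [z] before /d/. In each pair only place changes, matching the following consonant, while manner and voice stay constant.
Nothing changes in [ɴuvfa]: there the adjacent consonants already agree in place (/v/ and /f/ are both labiodental), so this form is consistent with the same rule.
/v/ is a voiced labiodental fricative. The following trigger /b/ is bilabial, so /v/ must become bilabial as well.
The voiced bilabial fricative is [β], so /v/ → [β].

[ʒaʎeβbɛgə]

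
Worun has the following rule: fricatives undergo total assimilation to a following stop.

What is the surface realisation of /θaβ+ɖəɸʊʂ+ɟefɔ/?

/β/ is the segment targeted by the rule; it sits immediately before /ɖ/, so it assimilates completely and surfaces as [ɖ].
The same rule applies at the second boundary: /ʂ/ → [ɟ] next to /ɟ/.

[θaɖɖəɸʊɟɟefɔ]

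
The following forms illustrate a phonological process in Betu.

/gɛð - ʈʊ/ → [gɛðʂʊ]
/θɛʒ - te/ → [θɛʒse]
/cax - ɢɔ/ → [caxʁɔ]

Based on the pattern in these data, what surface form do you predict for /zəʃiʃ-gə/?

The data show progressive manner assimilation: /ʈ/ → [ʂ] after /ð/; /t/ → [s] after /ʒ/; /ɢ/ → [ʁ] after /x/. In each pair only manner changes, matching the preceding consonant, while place and voice stay constant.
The rule targets /g/ (voiced velar stop), which sits after the trigger /ʃ/ (fricative).
A voiced velar fricative is [ɣ], so the surface segment is [ɣ].

[zəʃiʃɣə]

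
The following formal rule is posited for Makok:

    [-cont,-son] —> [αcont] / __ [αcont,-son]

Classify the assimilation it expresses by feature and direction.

The rule copies [cont] (continuancy) from the environment onto the target stops; since [±cont] encodes the stop/fricative manner contrast, the assimilating dimension is manner.
Since the environment is written after the underscore, the trigger follows the target; the direction is regressive.

regressive manner assimilation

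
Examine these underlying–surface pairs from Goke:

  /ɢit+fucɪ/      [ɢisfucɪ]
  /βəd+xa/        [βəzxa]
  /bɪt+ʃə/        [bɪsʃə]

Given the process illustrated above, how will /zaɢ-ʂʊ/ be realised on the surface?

The data show regressive manner assimilation: /t/ → [s] before /f/; /d/ → [z] before /x/; /t/ → [s] before /ʃ/. In each pair only manner changes, matching the following consonant, while place and voice stay constant.
The rule targets /ɢ/ (voiced uvular stop), which sits before the trigger /ʂ/ (fricative).
The voiced uvular fricative is [ʁ], so /ɢ/ → [ʁ].

[zaʁʂʊ]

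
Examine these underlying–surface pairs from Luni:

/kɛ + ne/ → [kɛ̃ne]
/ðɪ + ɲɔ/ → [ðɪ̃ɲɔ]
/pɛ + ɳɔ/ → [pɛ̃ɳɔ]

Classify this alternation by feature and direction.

The vowel /ɛ/ surfaces as nasalised [ɛ̃] next to the following nasal /n/ — it has acquired the [+nasal] feature of its neighbour.
The other forms show the same pattern: /ɪ/ → [ɪ̃] before /ɲ/; /ɛ/ → [ɛ̃] before /ɳ/ — each time a vowel is nasalised next to a following nasal.
Because the conditioning nasal is to the right of the vowel that changes, the process is regressive (anticipatory).

regressive nasality assimilation (vowel nasalisation)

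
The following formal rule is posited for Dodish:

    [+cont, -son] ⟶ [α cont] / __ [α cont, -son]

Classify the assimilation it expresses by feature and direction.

The shared variable α links the value of [cont] on the target to that of the neighbouring obstruent. [cont] distinguishes stops from fricatives — a manner-of-articulation feature — so this is manner assimilation.
The conditioning segment sits to the right of the focus bar, meaning the trigger follows the segment that changes — regressive assimilation.

regressive manner assimilation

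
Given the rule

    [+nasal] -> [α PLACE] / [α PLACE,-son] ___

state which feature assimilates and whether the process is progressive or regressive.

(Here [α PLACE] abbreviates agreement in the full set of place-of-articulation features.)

progressive place assimilation

The rule copies the place features (abbreviated [PLACE]) from the environment onto the target, so the assimilating feature is place.
The conditioning segment sits to the left of the focus bar, meaning the trigger precedes the segment that changes — progressive assimilation.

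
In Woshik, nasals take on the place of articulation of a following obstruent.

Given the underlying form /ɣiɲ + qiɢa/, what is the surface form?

/ɲ/ is a voiced palatal nasal. The following trigger /q/ is uvular, so /ɲ/ must become uvular as well.
A voiced uvular nasal is [ɴ], so the surface segment is [ɴ].

[ɣiɴqiɢa]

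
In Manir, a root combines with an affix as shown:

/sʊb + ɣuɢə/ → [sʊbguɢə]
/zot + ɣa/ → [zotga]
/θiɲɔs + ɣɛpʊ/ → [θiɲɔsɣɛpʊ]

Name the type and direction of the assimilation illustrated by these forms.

progressive manner assimilation

Underlying /ɣ/ is realised as [g] next to /b/; /b/ itself does not change.
/ɣ/ is a fricative while /b/ is a stop; the output [g] is a stop, matching the trigger — so the feature that spreads is manner.
Place and voice are unchanged, so the assimilation is partial, not total.
Checking the remaining alternation: /ɣ/ → [g] after /t/ (fricative → stop, matching a stop) — only manner changes, and always toward the preceding segment.
No alternation appears in [θiɲɔsɣɛpʊ]: there the adjacent consonants already agree in manner (/ɣ/ and /s/ are both fricatives), so this form is consistent with the same rule.
Since the segment that changes follows the conditioning segment, the assimilation is progressive.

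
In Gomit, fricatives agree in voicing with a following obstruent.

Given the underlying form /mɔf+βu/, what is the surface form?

[mɔvβu]

The rule targets /f/ (voiceless labiodental fricative), which sits before the trigger /β/ (voiced).
A voiced labiodental fricative is [v], so the surface segment is [v].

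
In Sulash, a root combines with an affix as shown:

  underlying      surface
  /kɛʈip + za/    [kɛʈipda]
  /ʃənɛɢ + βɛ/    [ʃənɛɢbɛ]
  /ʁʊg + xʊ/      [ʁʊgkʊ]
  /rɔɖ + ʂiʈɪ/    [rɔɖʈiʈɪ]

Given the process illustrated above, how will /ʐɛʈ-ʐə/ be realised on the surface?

[ʐɛʈɖə]

The data show progressive manner assimilation: /z/ → [d] after /p/; /β/ → [b] after /ɢ/; /x/ → [k] after /g/; /ʂ/ → [ʈ] after /ɖ/. In each pair only manner changes, matching the preceding consonant, while place and voice stay constant.
/ʐ/ is a voiced retroflex fricative. The preceding trigger /ʈ/ is a stop, so /ʐ/ must become a stop as well.
A voiced retroflex stop is [ɖ], so the surface segment is [ɖ].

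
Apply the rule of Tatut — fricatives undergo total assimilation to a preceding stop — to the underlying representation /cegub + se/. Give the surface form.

/s/ is the segment targeted by the rule; it sits immediately after /b/, so it assimilates completely and surfaces as [b].

[cegubbe]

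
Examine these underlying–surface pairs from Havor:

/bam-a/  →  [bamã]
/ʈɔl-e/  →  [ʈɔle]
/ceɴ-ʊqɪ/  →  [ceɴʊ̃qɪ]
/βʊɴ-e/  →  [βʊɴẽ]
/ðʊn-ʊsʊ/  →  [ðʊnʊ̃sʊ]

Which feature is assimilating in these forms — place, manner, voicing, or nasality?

The vowel /a/ surfaces as nasalised [ã] next to the preceding nasal /m/ — it has acquired the [+nasal] feature of its neighbour.
The other forms show the same pattern: /ʊ/ → [ʊ̃] after /ɴ/; /e/ → [ẽ] after /ɴ/; /ʊ/ → [ʊ̃] after /n/ — each time a vowel is nasalised next to a preceding nasal.
No change occurs in [ʈɔle] because the vowel at the boundary is adjacent to an oral consonant, not a nasal (/e/ next to /l/).

nasality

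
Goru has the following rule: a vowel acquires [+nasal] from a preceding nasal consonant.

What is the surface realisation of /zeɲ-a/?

[zeɲã]

/a/ sits next to the nasal /ɲ/ and is therefore nasalised to [ã].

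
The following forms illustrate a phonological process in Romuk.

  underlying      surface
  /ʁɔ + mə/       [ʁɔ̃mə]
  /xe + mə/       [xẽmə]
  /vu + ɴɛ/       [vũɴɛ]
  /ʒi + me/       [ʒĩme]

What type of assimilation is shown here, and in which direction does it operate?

regressive nasality assimilation (vowel nasalisation)

The vowel /ɔ/ surfaces as nasalised [ɔ̃] next to the following nasal /m/ — it has acquired the [+nasal] feature of its neighbour.
Likewise in the remaining data: /e/ → [ẽ] before /m/; /u/ → [ũ] before /ɴ/; /i/ → [ĩ] before /m/ — each time a vowel is nasalised next to a following nasal.
Because the conditioning nasal is to the right of the vowel that changes, the process is regressive (anticipatory).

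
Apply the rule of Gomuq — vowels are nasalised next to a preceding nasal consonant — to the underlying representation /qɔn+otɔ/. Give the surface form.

The vowel /o/ is adjacent to the preceding nasal /n/, so it acquires [+nasal] and surfaces as [õ].

[qɔnõtɔ]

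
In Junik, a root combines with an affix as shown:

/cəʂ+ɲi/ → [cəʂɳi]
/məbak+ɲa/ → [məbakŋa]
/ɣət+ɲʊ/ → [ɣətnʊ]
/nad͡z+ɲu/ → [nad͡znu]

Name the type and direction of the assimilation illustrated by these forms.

Underlying /ɲ/ is realised as [ɳ] next to /ʂ/; /ʂ/ itself does not change.
/ɲ/ is palatal while /ʂ/ is retroflex; the output [ɳ] is retroflex, matching the trigger — so the feature that spreads is place.
Manner and voice are unchanged, so the assimilation is partial, not total.
Checking the remaining alternations: /ɲ/ → [ŋ] after /k/ (palatal → velar, matching velar); /ɲ/ → [n] after /t/ (palatal → alveolar, matching alveolar); /ɲ/ → [n] after /d͡z/ (palatal → alveolar, matching alveolar) — only place changes, and always toward the preceding segment.
The trigger is the preceding segment, so the direction is progressive (perseverative).

progressive place assimilation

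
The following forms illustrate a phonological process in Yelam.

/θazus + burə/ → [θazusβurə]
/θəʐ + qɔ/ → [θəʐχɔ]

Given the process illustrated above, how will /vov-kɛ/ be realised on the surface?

[vovxɛ]

The data show progressive manner assimilation: /b/ → [β] after /s/; /q/ → [χ] after /ʐ/. In each pair only manner changes, matching the preceding consonant, while place and voice stay constant.
The rule targets /k/ (voiceless velar stop), which sits after the trigger /v/ (fricative).
Changing only its manner to fricative gives [x] — the voiceless velar fricative.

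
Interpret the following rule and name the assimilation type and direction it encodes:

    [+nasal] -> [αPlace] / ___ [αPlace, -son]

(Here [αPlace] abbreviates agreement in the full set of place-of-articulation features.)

The rule copies the place features (abbreviated [Place]) from the environment onto the target, so the assimilating feature is place.
The conditioning segment sits to the right of the focus bar, meaning the trigger follows the segment that changes — regressive assimilation.

regressive place assimilation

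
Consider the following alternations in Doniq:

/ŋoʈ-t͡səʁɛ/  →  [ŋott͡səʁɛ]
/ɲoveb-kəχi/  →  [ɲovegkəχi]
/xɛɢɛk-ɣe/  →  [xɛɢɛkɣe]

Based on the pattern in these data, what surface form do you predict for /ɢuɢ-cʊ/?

The data show regressive place assimilation: /ʈ/ → [t] before /t͡s/; /b/ → [g] before /k/. In each pair only place changes, matching the following consonant, while manner and voice stay constant.
Nothing changes in [xɛɢɛkɣe]: there the adjacent consonants already agree in place (/k/ and /ɣ/ are both velar), so this form is consistent with the same rule.
/ɢ/ is a voiced uvular stop. The following trigger /c/ is palatal, so /ɢ/ must become palatal as well.
A voiced palatal stop is [ɟ], so the surface segment is [ɟ].

[ɢuɟcʊ]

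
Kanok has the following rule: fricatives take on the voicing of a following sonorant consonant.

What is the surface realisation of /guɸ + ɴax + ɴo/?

[guβɴaɣɴo]

The rule targets /ɸ/ (voiceless bilabial fricative), which sits before the trigger /ɴ/ (voiced).
The voiced bilabial fricative is [β], so /ɸ/ → [β].
The same rule applies at the second boundary: /x/ → [ɣ] next to /ɴ/.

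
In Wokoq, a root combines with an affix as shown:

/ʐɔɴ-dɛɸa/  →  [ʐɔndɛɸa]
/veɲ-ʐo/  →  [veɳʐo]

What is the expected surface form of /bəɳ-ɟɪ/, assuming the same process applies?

[bəɲɟɪ]

The data show regressive place assimilation: /ɴ/ → [n] before /d/; /ɲ/ → [ɳ] before /ʐ/. In each pair only place changes, matching the following consonant, while manner and voice stay constant.
/ɳ/ is a voiced retroflex nasal. The following trigger /ɟ/ is palatal, so /ɳ/ must become palatal as well.
A voiced palatal nasal is [ɲ], so the surface segment is [ɲ].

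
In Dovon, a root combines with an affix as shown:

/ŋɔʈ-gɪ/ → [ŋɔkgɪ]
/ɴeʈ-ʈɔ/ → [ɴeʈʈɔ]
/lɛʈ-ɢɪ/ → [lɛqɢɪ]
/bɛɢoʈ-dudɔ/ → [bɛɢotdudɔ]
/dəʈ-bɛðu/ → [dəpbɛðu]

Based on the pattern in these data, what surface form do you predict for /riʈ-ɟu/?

The data show regressive place assimilation: /ʈ/ → [k] before /g/; /ʈ/ → [q] before /ɢ/; /ʈ/ → [t] before /d/; /ʈ/ → [p] before /b/. In each pair only place changes, matching the following consonant, while manner and voice stay constant.
Nothing changes in [ɴeʈʈɔ]: there the adjacent consonants already agree in place (/ʈ/ and /ʈ/ are both retroflex), so this form is consistent with the same rule.
/ʈ/ is a voiceless retroflex stop. The following trigger /ɟ/ is palatal, so /ʈ/ must become palatal as well.
Changing only its place to palatal gives [c] — the voiceless palatal stop.

[ricɟu]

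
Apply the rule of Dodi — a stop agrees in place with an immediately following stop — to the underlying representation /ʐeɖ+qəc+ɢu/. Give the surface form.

The rule targets /ɖ/ (voiced retroflex stop), which sits before the trigger /q/ (uvular).
Changing only its place to uvular gives [ɢ] — the voiced uvular stop.
At the second juncture, /c/ likewise becomes [q] adjacent to /ɢ/.

[ʐeɢqəqɢu]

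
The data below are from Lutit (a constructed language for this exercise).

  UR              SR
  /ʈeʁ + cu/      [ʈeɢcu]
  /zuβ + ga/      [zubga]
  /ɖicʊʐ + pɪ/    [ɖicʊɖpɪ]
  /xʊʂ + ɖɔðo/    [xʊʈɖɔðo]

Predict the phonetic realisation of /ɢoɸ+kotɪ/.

The data show regressive manner assimilation: /ʁ/ → [ɢ] before /c/; /β/ → [b] before /g/; /ʐ/ → [ɖ] before /p/; /ʂ/ → [ʈ] before /ɖ/. In each pair only manner changes, matching the following consonant, while place and voice stay constant.
/ɸ/ is a voiceless bilabial fricative. The following trigger /k/ is a stop, so /ɸ/ must become a stop as well.
The voiceless bilabial stop is [p], so /ɸ/ → [p].

[ɢopkotɪ]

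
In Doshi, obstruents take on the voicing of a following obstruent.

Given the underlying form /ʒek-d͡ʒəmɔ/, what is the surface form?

[ʒegd͡ʒəmɔ]

The rule targets /k/ (voiceless velar stop), which sits before the trigger /d͡ʒ/ (voiced).
Changing only its voicing to voiced gives [g] — the voiced velar stop.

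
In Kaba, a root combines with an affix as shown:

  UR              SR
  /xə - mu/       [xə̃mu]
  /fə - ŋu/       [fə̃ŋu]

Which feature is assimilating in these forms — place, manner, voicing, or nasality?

The vowel /ə/ surfaces as nasalised [ə̃] next to the following nasal /m/ — it has acquired the [+nasal] feature of its neighbour.
Likewise in the remaining data: /ə/ → [ə̃] before /ŋ/ — each time a vowel is nasalised next to a following nasal.

nasality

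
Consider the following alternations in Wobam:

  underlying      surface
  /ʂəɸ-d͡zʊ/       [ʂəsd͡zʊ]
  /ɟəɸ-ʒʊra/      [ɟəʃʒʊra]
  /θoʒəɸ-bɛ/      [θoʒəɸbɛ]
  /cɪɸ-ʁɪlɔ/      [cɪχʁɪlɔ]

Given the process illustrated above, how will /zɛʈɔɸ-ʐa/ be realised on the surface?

[zɛʈɔʂʐa]

The data show regressive place assimilation: /ɸ/ → [s] before /d͡z/; /ɸ/ → [ʃ] before /ʒ/; /ɸ/ → [χ] before /ʁ/. In each pair only place changes, matching the following consonant, while manner and voice stay constant.
Nothing changes in [θoʒəɸbɛ]: there the adjacent consonants already agree in place (/ɸ/ and /b/ are both bilabial), so this form is consistent with the same rule.
The rule targets /ɸ/ (voiceless bilabial fricative), which sits before the trigger /ʐ/ (retroflex).
The voiceless retroflex fricative is [ʂ], so /ɸ/ → [ʂ].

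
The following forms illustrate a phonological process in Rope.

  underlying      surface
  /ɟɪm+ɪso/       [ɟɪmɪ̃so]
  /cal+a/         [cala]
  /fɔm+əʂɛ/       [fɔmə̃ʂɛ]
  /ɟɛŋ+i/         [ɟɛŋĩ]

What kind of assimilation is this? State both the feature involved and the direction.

The vowel /ɪ/ surfaces as nasalised [ɪ̃] next to the preceding nasal /m/ — it has acquired the [+nasal] feature of its neighbour.
Likewise in the remaining data: /ə/ → [ə̃] after /m/; /i/ → [ĩ] after /ŋ/ — each time a vowel is nasalised next to a preceding nasal.
No change occurs in [cala] because the vowel at the boundary is adjacent to an oral consonant, not a nasal (/a/ next to /l/).
Because the conditioning nasal is to the left of the vowel that changes, the process is progressive (perseverative).

progressive nasality assimilation (vowel nasalisation)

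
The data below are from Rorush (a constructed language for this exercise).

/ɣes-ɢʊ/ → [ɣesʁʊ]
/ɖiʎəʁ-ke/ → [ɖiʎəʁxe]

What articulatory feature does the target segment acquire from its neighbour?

manner

Underlying /ɢ/ is realised as [ʁ] next to /s/; /s/ itself does not change.
The change stop → fricative matches the manner of the preceding /s/, identifying this as manner assimilation.
The same holds elsewhere in the data: /k/ → [x] after /ʁ/ (stop → fricative, matching a fricative) — only manner changes, and always toward the preceding segment.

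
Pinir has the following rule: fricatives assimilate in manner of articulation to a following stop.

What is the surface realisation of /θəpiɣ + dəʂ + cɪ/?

[θəpigdəʈcɪ]

The rule targets /ɣ/ (voiced velar fricative), which sits before the trigger /d/ (stop).
The voiced velar stop is [g], so /ɣ/ → [g].
The same rule applies at the second boundary: /ʂ/ → [ʈ] next to /c/.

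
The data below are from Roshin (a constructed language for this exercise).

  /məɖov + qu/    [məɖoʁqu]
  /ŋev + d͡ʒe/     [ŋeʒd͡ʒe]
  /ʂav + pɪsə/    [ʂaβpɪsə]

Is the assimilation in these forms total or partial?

Comparing underlying and surface forms, /v/ → [ʁ] is the alternation; the neighbouring /q/ is constant.
/v/ is labiodental while /q/ is uvular; the output [ʁ] is uvular, matching the trigger — so the feature that spreads is place.
Manner and voice are unchanged, so the assimilation is partial, not total.
The same holds elsewhere in the data: /v/ → [ʒ] before /d͡ʒ/ (labiodental → postalveolar, matching postalveolar); /v/ → [β] before /p/ (labiodental → bilabial, matching bilabial) — only place changes, and always toward the following segment.

partial assimilation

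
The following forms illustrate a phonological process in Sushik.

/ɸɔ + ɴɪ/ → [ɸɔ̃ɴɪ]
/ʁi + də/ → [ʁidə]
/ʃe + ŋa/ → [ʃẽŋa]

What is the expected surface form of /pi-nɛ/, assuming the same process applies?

The data show regressive nasality assimilation (vowel nasalisation): /ɔ/ → [ɔ̃] before /ɴ/; /e/ → [ẽ] before /ŋ/ — a vowel is nasalised by an immediately following nasal consonant.
No change occurs in [ʁidə] because the vowel at the boundary is adjacent to an oral consonant, not a nasal (/i/ next to /d/).
/i/ sits next to the nasal /n/ and is therefore nasalised to [ĩ].

[pĩnɛ]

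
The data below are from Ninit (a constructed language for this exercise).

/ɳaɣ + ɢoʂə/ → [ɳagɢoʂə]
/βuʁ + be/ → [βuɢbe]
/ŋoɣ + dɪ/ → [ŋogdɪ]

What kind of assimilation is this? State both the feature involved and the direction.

regressive manner assimilation

The segment that alternates is /ɣ/, which surfaces as [g] when adjacent to /ɢ/.
/ɣ/ is a fricative while /ɢ/ is a stop; the output [g] is a stop, matching the trigger — so the feature that spreads is manner.
Place and voice are unchanged, so the assimilation is partial, not total.
The same holds elsewhere in the data: /ʁ/ → [ɢ] before /b/ (fricative → stop, matching a stop); /ɣ/ → [g] before /d/ (fricative → stop, matching a stop) — only manner changes, and always toward the following segment.
Since the segment that changes precedes the conditioning segment, the assimilation is regressive.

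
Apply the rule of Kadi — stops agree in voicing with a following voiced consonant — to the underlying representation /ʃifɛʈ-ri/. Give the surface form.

/ʈ/ is a voiceless retroflex stop. The following trigger /r/ is voiced, so /ʈ/ must become voiced as well.
A voiced retroflex stop is [ɖ], so the surface segment is [ɖ].

[ʃifɛɖri]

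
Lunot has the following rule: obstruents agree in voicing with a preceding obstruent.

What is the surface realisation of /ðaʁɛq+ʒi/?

[ðaʁɛqʃi]

/ʒ/ is a voiced postalveolar fricative. The preceding trigger /q/ is voiceless, so /ʒ/ must become voiceless as well.
The voiceless postalveolar fricative is [ʃ], so /ʒ/ → [ʃ].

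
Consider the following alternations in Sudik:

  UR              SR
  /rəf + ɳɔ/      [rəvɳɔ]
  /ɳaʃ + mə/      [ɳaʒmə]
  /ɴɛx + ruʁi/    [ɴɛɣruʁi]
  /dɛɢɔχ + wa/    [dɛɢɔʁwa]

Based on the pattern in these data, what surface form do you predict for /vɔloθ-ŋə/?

The data show regressive voicing assimilation: /f/ → [v] before /ɳ/; /ʃ/ → [ʒ] before /m/; /x/ → [ɣ] before /r/; /χ/ → [ʁ] before /w/. In each pair only voicing changes, matching the following consonant, while place and manner stay constant.
/θ/ is a voiceless dental fricative. The following trigger /ŋ/ is voiced, so /θ/ must become voiced as well.
Changing only its voicing to voiced gives [ð] — the voiced dental fricative.

[vɔloðŋə]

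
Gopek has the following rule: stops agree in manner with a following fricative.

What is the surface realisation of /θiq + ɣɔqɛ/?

The rule targets /q/ (voiceless uvular stop), which sits before the trigger /ɣ/ (fricative).
Changing only its manner to fricative gives [χ] — the voiceless uvular fricative.

[θiχɣɔqɛ]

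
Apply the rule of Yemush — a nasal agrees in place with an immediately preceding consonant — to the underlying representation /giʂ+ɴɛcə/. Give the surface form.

[giʂɳɛcə]

/ɴ/ is a voiced uvular nasal. The preceding trigger /ʂ/ is retroflex, so /ɴ/ must become retroflex as well.
The voiced retroflex nasal is [ɳ], so /ɴ/ → [ɳ].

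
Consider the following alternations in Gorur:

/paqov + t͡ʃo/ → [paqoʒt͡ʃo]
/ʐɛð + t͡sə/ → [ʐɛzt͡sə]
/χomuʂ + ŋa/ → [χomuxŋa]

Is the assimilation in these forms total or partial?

partial assimilation

Comparing underlying and surface forms, /v/ → [ʒ] is the alternation; the neighbouring /t͡ʃ/ is constant.
/v/ is labiodental while /t͡ʃ/ is postalveolar; the output [ʒ] is postalveolar, matching the trigger — so the feature that spreads is place.
Manner and voice are unchanged, so the assimilation is partial, not total.
The other alternating forms pattern the same way: /ð/ → [z] before /t͡s/ (dental → alveolar, matching alveolar); /ʂ/ → [x] before /ŋ/ (retroflex → velar, matching velar) — only place changes, and always toward the following segment.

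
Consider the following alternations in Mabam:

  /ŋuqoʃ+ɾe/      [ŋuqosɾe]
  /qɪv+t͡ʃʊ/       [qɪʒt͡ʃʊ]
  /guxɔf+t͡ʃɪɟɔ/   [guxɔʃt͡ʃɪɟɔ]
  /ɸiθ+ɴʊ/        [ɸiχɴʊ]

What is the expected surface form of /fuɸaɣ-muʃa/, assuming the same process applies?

The data show regressive place assimilation: /ʃ/ → [s] before /ɾ/; /v/ → [ʒ] before /t͡ʃ/; /f/ → [ʃ] before /t͡ʃ/; /θ/ → [χ] before /ɴ/. In each pair only place changes, matching the following consonant, while manner and voice stay constant.
The rule targets /ɣ/ (voiced velar fricative), which sits before the trigger /m/ (bilabial).
Changing only its place to bilabial gives [β] — the voiced bilabial fricative.

[fuɸaβmuʃa]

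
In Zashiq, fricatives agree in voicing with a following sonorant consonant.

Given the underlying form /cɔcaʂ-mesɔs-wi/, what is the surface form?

[cɔcaʐmesɔzwi]

The rule targets /ʂ/ (voiceless retroflex fricative), which sits before the trigger /m/ (voiced).
Changing only its voicing to voiced gives [ʐ] — the voiced retroflex fricative.
The same rule applies at the second boundary: /s/ → [z] next to /w/.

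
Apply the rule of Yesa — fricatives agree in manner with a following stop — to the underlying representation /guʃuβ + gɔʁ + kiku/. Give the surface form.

/β/ is a voiced bilabial fricative. The following trigger /g/ is a stop, so /β/ must become a stop as well.
The voiced bilabial stop is [b], so /β/ → [b].
The same rule applies at the second boundary: /ʁ/ → [ɢ] next to /k/.

[guʃubgɔɢkiku]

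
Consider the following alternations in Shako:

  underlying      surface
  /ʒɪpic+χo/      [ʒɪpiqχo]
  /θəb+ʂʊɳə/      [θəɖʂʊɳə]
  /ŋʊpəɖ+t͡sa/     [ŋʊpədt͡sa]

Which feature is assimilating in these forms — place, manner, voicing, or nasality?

Comparing underlying and surface forms, /c/ → [q] is the alternation; the neighbouring /χ/ is constant.
/c/ is palatal while /χ/ is uvular; the output [q] is uvular, matching the trigger — so the feature that spreads is place.
Checking the remaining alternations: /b/ → [ɖ] before /ʂ/ (bilabial → retroflex, matching retroflex); /ɖ/ → [d] before /t͡s/ (retroflex → alveolar, matching alveolar) — only place changes, and always toward the following segment.

place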